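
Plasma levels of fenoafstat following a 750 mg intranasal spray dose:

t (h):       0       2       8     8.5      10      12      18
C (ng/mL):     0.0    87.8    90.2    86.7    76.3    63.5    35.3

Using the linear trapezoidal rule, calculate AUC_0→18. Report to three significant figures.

AUC = 1220 ng/mL·h

Trapezoidal AUC_0→18:
  [0→2]: (0.0+87.8)/2 × 2 = 87.8
  [2→8]: (87.8+90.2)/2 × 6 = 534.0
  [8→8.5]: (90.2+86.7)/2 × 0.5 = 44.225
  [8.5→10]: (86.7+76.3)/2 × 1.5 = 122.25
  [10→12]: (76.3+63.5)/2 × 2 = 139.8
  [12→18]: (63.5+35.3)/2 × 6 = 296.4
  Sum = 1224.475 ng/mL·h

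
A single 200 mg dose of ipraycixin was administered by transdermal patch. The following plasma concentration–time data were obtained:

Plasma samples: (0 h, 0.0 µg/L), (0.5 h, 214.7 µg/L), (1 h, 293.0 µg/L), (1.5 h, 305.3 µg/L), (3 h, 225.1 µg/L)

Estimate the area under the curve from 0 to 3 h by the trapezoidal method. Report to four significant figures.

Trapezoidal AUC_0→3:
  [0→0.5]: (0.0+214.7)/2 × 0.5 = 53.675
  [0.5→1]: (214.7+293.0)/2 × 0.5 = 126.925
  [1→1.5]: (293.0+305.3)/2 × 0.5 = 149.575
  [1.5→3]: (305.3+225.1)/2 × 1.5 = 397.8
  Sum = 727.975 µg/L·h

AUC = 728.0 µg/L·h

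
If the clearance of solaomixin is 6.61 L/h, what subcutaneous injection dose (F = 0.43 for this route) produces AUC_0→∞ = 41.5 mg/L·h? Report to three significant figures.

Dose = 638 mg

Dose = CL × AUC_0→∞ / F
     = 6.61 × 41.5 / 0.43 = 637.942 mg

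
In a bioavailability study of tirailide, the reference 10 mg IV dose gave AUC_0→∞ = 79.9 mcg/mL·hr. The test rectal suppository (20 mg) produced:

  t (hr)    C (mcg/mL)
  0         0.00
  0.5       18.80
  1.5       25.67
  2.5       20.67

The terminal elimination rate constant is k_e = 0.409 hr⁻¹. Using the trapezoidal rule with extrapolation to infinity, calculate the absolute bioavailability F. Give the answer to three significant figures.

Trapezoidal AUC_0→2.5 (rectal suppository):
  [0→0.5]: (0.00+18.80)/2 × 0.5 = 4.7
  [0.5→1.5]: (18.80+25.67)/2 × 1 = 22.235
  [1.5→2.5]: (25.67+20.67)/2 × 1 = 23.17
  Sum = 50.105 mcg/mL·hr
Tail: C_last/k_e = 20.67/0.409 = 50.538
AUC_0→∞ (rectal suppository) = 50.105 + 50.538 = 100.643 mcg/mL·hr
F = (AUC_ev/D_ev)/(AUC_iv/D_iv) = (100.643/20)/(79.9/10) = 5.03215/7.99 = 0.6298

F = 0.630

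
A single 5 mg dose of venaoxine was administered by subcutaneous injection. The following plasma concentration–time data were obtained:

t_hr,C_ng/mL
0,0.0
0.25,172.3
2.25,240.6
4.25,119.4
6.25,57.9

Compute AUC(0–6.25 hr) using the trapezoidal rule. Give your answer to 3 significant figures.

AUC = 972 ng/mL·hr

Trapezoidal AUC_0→6.25:
  [0→0.25]: (0.0+172.3)/2 × 0.25 = 21.5375
  [0.25→2.25]: (172.3+240.6)/2 × 2 = 412.9
  [2.25→4.25]: (240.6+119.4)/2 × 2 = 360.0
  [4.25→6.25]: (119.4+57.9)/2 × 2 = 177.3
  Sum = 971.7375 ng/mL·hr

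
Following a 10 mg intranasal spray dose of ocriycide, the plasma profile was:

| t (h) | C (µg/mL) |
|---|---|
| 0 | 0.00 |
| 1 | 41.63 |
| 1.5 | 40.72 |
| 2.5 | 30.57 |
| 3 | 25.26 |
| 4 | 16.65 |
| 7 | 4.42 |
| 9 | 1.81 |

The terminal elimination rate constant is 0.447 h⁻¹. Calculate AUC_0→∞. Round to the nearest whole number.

AUC = 154 µg/mL·h

Trapezoidal AUC_0→9:
  [0→1]: (0.00+41.63)/2 × 1 = 20.815
  [1→1.5]: (41.63+40.72)/2 × 0.5 = 20.5875
  [1.5→2.5]: (40.72+30.57)/2 × 1 = 35.645
  [2.5→3]: (30.57+25.26)/2 × 0.5 = 13.9575
  [3→4]: (25.26+16.65)/2 × 1 = 20.955
  [4→7]: (16.65+4.42)/2 × 3 = 31.605
  [7→9]: (4.42+1.81)/2 × 2 = 6.23
  Sum = 149.795 µg/mL·h
Extrapolated tail: C_last / k_e = 1.81 / 0.447 = 4.049
AUC_0→∞ = 149.795 + 4.049 = 153.844 µg/mL·h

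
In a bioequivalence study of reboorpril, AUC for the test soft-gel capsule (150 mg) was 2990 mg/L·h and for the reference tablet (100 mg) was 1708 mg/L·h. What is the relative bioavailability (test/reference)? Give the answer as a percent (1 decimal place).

F_rel = 116.7%

F_rel = (AUC_test/D_test) / (AUC_ref/D_ref)
      = (2990/150) / (1708/100)
      = 19.9333 / 17.08 = 1.1671 = 116.71%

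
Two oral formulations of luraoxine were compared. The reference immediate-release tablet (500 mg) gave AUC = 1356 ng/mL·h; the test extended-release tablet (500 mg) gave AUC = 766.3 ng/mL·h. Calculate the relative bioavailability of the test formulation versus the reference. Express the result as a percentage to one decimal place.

F_rel = 56.5%

F_rel = (AUC_test/D_test) / (AUC_ref/D_ref)
      = (766.3/500) / (1356/500)
      = 1.5326 / 2.712 = 0.5651 = 56.51%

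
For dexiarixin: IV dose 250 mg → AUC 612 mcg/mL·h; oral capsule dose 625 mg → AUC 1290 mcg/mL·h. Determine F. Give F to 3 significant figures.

F = 0.843

F = (AUC_ev / D_ev) / (AUC_iv / D_iv)
  = (1290/625) / (612/250)
  = 2.064 / 2.448 = 0.8431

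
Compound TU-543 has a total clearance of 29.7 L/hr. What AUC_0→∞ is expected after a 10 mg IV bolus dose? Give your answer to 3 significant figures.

AUC = 0.337 mg/L·hr

AUC_0→∞ = Dose_iv / CL
        = 10 / 29.7 = 0.3367 mg/L·hr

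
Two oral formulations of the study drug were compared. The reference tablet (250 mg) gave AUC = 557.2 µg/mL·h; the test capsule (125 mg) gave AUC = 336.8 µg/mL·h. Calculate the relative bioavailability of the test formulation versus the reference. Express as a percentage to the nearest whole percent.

F_rel = (AUC_test/D_test) / (AUC_ref/D_ref)
      = (336.8/125) / (557.2/250)
      = 2.6944 / 2.2288 = 1.2089 = 120.89%

F_rel = 121%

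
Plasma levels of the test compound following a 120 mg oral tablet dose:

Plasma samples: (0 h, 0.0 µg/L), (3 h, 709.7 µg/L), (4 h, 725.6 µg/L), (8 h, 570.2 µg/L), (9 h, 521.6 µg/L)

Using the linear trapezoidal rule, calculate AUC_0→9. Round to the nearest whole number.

Trapezoidal AUC_0→9:
  [0→3]: (0.0+709.7)/2 × 3 = 1064.55
  [3→4]: (709.7+725.6)/2 × 1 = 717.65
  [4→8]: (725.6+570.2)/2 × 4 = 2591.6
  [8→9]: (570.2+521.6)/2 × 1 = 545.9
  Sum = 4919.7 µg/L·h

AUC = 4920 µg/L·h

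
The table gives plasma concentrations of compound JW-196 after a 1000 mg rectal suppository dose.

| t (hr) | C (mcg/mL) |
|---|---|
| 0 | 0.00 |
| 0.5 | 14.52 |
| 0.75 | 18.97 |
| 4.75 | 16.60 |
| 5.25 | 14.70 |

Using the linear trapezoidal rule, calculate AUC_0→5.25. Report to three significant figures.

AUC = 86.8 mcg/mL·hr

Trapezoidal AUC_0→5.25:
  [0→0.5]: (0.00+14.52)/2 × 0.5 = 3.63
  [0.5→0.75]: (14.52+18.97)/2 × 0.25 = 4.18625
  [0.75→4.75]: (18.97+16.60)/2 × 4 = 71.14
  [4.75→5.25]: (16.60+14.70)/2 × 0.5 = 7.825
  Sum = 86.78125 mcg/mL·hr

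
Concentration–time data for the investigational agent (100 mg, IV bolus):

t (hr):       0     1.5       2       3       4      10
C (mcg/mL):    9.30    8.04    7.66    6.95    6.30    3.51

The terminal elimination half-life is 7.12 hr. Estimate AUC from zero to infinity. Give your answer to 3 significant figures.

Trapezoidal AUC_0→10:
  [0→1.5]: (9.30+8.04)/2 × 1.5 = 13.005
  [1.5→2]: (8.04+7.66)/2 × 0.5 = 3.925
  [2→3]: (7.66+6.95)/2 × 1 = 7.305
  [3→4]: (6.95+6.30)/2 × 1 = 6.625
  [4→10]: (6.30+3.51)/2 × 6 = 29.43
  Sum = 60.29 mcg/mL·hr
k_e = ln2 / t½ = 0.693147 / 7.12 = 0.0974 hr^-1
Extrapolated tail: C_last / k_e = 3.51 / 0.0974 = 36.037
AUC_0→∞ = 60.29 + 36.037 = 96.327 mcg/mL·hr

AUC = 96.3 mcg/mL·hr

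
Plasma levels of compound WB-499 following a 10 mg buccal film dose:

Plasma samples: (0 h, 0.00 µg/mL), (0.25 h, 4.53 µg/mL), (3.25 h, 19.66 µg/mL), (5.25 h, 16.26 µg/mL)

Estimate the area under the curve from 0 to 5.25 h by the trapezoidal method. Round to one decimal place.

Trapezoidal AUC_0→5.25:
  [0→0.25]: (0.00+4.53)/2 × 0.25 = 0.56625
  [0.25→3.25]: (4.53+19.66)/2 × 3 = 36.285
  [3.25→5.25]: (19.66+16.26)/2 × 2 = 35.92
  Sum = 72.77125 µg/mL·h

AUC = 72.8 µg/mL·h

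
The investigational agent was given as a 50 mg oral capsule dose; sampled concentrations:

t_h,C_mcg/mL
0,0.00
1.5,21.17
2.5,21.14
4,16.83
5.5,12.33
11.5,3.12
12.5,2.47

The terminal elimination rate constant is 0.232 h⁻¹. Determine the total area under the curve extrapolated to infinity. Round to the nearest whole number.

AUC = 147 mcg/mL·h

Trapezoidal AUC_0→12.5:
  [0→1.5]: (0.00+21.17)/2 × 1.5 = 15.8775
  [1.5→2.5]: (21.17+21.14)/2 × 1 = 21.155
  [2.5→4]: (21.14+16.83)/2 × 1.5 = 28.4775
  [4→5.5]: (16.83+12.33)/2 × 1.5 = 21.87
  [5.5→11.5]: (12.33+3.12)/2 × 6 = 46.35
  [11.5→12.5]: (3.12+2.47)/2 × 1 = 2.795
  Sum = 136.525 mcg/mL·h
Extrapolated tail: C_last / k_e = 2.47 / 0.232 = 10.647
AUC_0→∞ = 136.525 + 10.647 = 147.172 mcg/mL·h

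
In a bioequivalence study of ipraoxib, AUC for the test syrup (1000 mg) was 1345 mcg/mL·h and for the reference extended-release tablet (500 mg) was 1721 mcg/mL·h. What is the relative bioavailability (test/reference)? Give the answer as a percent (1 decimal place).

F_rel = 39.1%

F_rel = (AUC_test/D_test) / (AUC_ref/D_ref)
      = (1345/1000) / (1721/500)
      = 1.345 / 3.442 = 0.3908 = 39.08%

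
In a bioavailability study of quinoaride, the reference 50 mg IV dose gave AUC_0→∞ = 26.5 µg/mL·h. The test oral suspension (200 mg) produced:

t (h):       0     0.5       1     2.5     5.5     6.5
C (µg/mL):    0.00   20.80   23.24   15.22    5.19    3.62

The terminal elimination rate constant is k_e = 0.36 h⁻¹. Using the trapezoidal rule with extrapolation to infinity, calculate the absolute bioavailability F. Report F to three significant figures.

Trapezoidal AUC_0→6.5 (oral suspension):
  [0→0.5]: (0.00+20.80)/2 × 0.5 = 5.2
  [0.5→1]: (20.80+23.24)/2 × 0.5 = 11.01
  [1→2.5]: (23.24+15.22)/2 × 1.5 = 28.845
  [2.5→5.5]: (15.22+5.19)/2 × 3 = 30.615
  [5.5→6.5]: (5.19+3.62)/2 × 1 = 4.405
  Sum = 80.075 µg/mL·h
Tail: C_last/k_e = 3.62/0.36 = 10.056
AUC_0→∞ (oral suspension) = 80.075 + 10.056 = 90.131 µg/mL·h
F = (AUC_ev/D_ev)/(AUC_iv/D_iv) = (90.131/200)/(26.5/50) = 0.450655/0.53 = 0.8503

F = 0.850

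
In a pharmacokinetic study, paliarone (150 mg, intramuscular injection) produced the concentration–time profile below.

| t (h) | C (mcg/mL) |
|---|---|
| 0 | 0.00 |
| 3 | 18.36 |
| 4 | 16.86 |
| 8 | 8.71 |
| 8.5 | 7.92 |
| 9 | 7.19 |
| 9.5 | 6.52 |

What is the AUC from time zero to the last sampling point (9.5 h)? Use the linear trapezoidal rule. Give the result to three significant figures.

Trapezoidal AUC_0→9.5:
  [0→3]: (0.00+18.36)/2 × 3 = 27.54
  [3→4]: (18.36+16.86)/2 × 1 = 17.61
  [4→8]: (16.86+8.71)/2 × 4 = 51.14
  [8→8.5]: (8.71+7.92)/2 × 0.5 = 4.1575
  [8.5→9]: (7.92+7.19)/2 × 0.5 = 3.7775
  [9→9.5]: (7.19+6.52)/2 × 0.5 = 3.4275
  Sum = 107.6525 mcg/mL·h

AUC = 108 mcg/mL·h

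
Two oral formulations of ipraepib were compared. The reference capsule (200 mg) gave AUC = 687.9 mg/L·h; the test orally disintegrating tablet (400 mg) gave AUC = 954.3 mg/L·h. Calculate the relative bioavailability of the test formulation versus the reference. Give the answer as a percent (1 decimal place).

F_rel = (AUC_test/D_test) / (AUC_ref/D_ref)
      = (954.3/400) / (687.9/200)
      = 2.38575 / 3.4395 = 0.6936 = 69.36%

F_rel = 69.4%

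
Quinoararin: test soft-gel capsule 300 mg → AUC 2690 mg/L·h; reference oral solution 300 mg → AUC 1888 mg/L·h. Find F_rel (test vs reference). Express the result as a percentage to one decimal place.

F_rel = (AUC_test/D_test) / (AUC_ref/D_ref)
      = (2690/300) / (1888/300)
      = 8.96667 / 6.29333 = 1.4248 = 142.48%

F_rel = 142.5%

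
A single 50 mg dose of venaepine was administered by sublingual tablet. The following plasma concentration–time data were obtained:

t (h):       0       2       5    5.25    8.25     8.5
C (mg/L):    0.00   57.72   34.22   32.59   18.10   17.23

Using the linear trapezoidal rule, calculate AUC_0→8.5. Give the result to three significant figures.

Trapezoidal AUC_0→8.5:
  [0→2]: (0.00+57.72)/2 × 2 = 57.72
  [2→5]: (57.72+34.22)/2 × 3 = 137.91
  [5→5.25]: (34.22+32.59)/2 × 0.25 = 8.35125
  [5.25→8.25]: (32.59+18.10)/2 × 3 = 76.035
  [8.25→8.5]: (18.10+17.23)/2 × 0.25 = 4.41625
  Sum = 284.4325 mg/L·h

AUC = 284 mg/L·h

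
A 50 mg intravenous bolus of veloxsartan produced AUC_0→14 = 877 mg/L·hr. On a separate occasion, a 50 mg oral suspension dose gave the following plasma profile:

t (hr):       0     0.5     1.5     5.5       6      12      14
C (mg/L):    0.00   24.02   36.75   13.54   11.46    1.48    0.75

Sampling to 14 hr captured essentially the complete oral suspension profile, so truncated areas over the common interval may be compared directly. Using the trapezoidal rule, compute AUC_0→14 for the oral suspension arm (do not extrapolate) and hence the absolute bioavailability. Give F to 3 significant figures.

Trapezoidal AUC_0→14 (oral suspension):
  [0→0.5]: (0.00+24.02)/2 × 0.5 = 6.005
  [0.5→1.5]: (24.02+36.75)/2 × 1 = 30.385
  [1.5→5.5]: (36.75+13.54)/2 × 4 = 100.58
  [5.5→6]: (13.54+11.46)/2 × 0.5 = 6.25
  [6→12]: (11.46+1.48)/2 × 6 = 38.82
  [12→14]: (1.48+0.75)/2 × 2 = 2.23
  Sum = 184.27 mg/L·hr
F = (AUC_ev/D_ev)/(AUC_iv/D_iv) = (184.27/50)/(877/50) = 3.6854/17.54 = 0.2101

F = 0.210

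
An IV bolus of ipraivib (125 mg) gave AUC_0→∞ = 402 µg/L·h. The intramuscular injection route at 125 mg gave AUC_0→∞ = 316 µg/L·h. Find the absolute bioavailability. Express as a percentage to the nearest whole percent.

F = (AUC_ev / D_ev) / (AUC_iv / D_iv)
  = (316/125) / (402/125)
  = 2.528 / 3.216 = 0.7861
  = 78.61%

F = 79%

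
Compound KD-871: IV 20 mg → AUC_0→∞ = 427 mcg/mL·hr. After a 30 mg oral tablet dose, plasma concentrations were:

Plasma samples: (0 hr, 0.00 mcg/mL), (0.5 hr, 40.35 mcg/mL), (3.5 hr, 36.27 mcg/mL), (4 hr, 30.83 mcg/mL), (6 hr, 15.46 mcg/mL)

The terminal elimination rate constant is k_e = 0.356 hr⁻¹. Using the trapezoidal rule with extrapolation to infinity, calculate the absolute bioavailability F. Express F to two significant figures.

Trapezoidal AUC_0→6 (oral tablet):
  [0→0.5]: (0.00+40.35)/2 × 0.5 = 10.0875
  [0.5→3.5]: (40.35+36.27)/2 × 3 = 114.93
  [3.5→4]: (36.27+30.83)/2 × 0.5 = 16.775
  [4→6]: (30.83+15.46)/2 × 2 = 46.29
  Sum = 188.0825 mcg/mL·hr
Tail: C_last/k_e = 15.46/0.356 = 43.427
AUC_0→∞ (oral tablet) = 188.0825 + 43.427 = 231.5095 mcg/mL·hr
F = (AUC_ev/D_ev)/(AUC_iv/D_iv) = (231.5095/30)/(427/20) = 7.71698/21.35 = 0.3615

F = 0.36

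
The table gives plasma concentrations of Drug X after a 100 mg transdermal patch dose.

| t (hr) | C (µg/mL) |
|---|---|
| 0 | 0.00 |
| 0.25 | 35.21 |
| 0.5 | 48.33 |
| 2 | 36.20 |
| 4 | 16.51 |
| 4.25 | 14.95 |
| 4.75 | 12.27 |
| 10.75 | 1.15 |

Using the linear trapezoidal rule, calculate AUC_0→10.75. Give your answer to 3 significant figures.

Trapezoidal AUC_0→10.75:
  [0→0.25]: (0.00+35.21)/2 × 0.25 = 4.40125
  [0.25→0.5]: (35.21+48.33)/2 × 0.25 = 10.4425
  [0.5→2]: (48.33+36.20)/2 × 1.5 = 63.3975
  [2→4]: (36.20+16.51)/2 × 2 = 52.71
  [4→4.25]: (16.51+14.95)/2 × 0.25 = 3.9325
  [4.25→4.75]: (14.95+12.27)/2 × 0.5 = 6.805
  [4.75→10.75]: (12.27+1.15)/2 × 6 = 40.26
  Sum = 181.94875 µg/mL·hr

AUC = 182 µg/mL·hr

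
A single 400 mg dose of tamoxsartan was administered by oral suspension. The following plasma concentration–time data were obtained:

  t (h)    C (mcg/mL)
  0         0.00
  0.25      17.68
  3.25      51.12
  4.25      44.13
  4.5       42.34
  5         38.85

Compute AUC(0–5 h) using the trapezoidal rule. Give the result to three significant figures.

Trapezoidal AUC_0→5:
  [0→0.25]: (0.00+17.68)/2 × 0.25 = 2.21
  [0.25→3.25]: (17.68+51.12)/2 × 3 = 103.2
  [3.25→4.25]: (51.12+44.13)/2 × 1 = 47.625
  [4.25→4.5]: (44.13+42.34)/2 × 0.25 = 10.80875
  [4.5→5]: (42.34+38.85)/2 × 0.5 = 20.2975
  Sum = 184.14125 mcg/mL·h

AUC = 184 mcg/mL·h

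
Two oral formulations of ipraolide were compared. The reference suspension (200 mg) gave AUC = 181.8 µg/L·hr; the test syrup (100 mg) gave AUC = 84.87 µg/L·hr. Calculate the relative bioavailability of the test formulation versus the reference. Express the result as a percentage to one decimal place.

F_rel = 93.4%

F_rel = (AUC_test/D_test) / (AUC_ref/D_ref)
      = (84.87/100) / (181.8/200)
      = 0.8487 / 0.909 = 0.9337 = 93.37%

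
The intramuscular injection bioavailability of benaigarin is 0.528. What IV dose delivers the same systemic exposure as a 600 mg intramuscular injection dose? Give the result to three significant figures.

Systemic exposure from an extravascular dose = F × D_ev, so the equivalent IV dose is F × D_ev.
D_iv = F × D_ev = 0.528 × 600 = 316.8 mg

D_iv = 317 mg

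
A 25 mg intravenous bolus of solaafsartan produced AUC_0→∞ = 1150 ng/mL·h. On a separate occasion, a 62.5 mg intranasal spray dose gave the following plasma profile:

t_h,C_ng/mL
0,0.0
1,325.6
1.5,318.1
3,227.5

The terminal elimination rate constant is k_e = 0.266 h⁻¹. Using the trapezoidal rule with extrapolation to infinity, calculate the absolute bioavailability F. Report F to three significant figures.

Trapezoidal AUC_0→3 (intranasal spray):
  [0→1]: (0.0+325.6)/2 × 1 = 162.8
  [1→1.5]: (325.6+318.1)/2 × 0.5 = 160.925
  [1.5→3]: (318.1+227.5)/2 × 1.5 = 409.2
  Sum = 732.925 ng/mL·h
Tail: C_last/k_e = 227.5/0.266 = 855.263
AUC_0→∞ (intranasal spray) = 732.925 + 855.263 = 1588.188 ng/mL·h
F = (AUC_ev/D_ev)/(AUC_iv/D_iv) = (1588.188/62.5)/(1150/25) = 25.411008/46 = 0.5524

F = 0.552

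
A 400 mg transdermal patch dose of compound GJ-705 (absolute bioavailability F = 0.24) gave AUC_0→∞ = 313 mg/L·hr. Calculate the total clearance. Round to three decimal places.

CL = F × Dose / AUC_0→∞
   = 0.24 × 400 / 313 = 0.306709 L/hr

CL = 0.307 L/hr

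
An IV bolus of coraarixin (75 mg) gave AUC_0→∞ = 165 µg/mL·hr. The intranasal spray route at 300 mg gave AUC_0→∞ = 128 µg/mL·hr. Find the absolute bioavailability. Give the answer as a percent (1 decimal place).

F = (AUC_ev / D_ev) / (AUC_iv / D_iv)
  = (128/300) / (165/75)
  = 0.426667 / 2.2 = 0.1939
  = 19.39%

F = 19.4%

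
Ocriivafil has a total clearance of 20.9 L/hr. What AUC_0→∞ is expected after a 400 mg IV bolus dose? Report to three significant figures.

AUC_0→∞ = Dose_iv / CL
        = 400 / 20.9 = 19.1388 mg/L·hr

AUC = 19.1 mg/L·hr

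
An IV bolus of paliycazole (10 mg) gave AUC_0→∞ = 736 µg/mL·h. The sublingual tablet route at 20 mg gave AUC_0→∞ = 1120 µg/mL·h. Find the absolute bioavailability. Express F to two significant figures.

F = 0.76

F = (AUC_ev / D_ev) / (AUC_iv / D_iv)
  = (1120/20) / (736/10)
  = 56 / 73.6 = 0.7609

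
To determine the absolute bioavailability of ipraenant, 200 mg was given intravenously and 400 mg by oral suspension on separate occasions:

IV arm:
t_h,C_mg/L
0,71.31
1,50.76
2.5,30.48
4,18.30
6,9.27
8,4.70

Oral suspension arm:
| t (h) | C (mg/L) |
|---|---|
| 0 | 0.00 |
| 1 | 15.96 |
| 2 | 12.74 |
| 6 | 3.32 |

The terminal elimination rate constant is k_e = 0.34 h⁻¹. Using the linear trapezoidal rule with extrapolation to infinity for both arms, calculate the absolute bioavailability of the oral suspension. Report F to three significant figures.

F = 0.150

Trapezoidal AUC_0→8 (IV):
  [0→1]: (71.31+50.76)/2 × 1 = 61.035
  [1→2.5]: (50.76+30.48)/2 × 1.5 = 60.93
  [2.5→4]: (30.48+18.30)/2 × 1.5 = 36.585
  [4→6]: (18.30+9.27)/2 × 2 = 27.57
  [6→8]: (9.27+4.70)/2 × 2 = 13.97
  Sum = 200.09 mg/L·h
IV tail: 4.70/0.34 = 13.824; AUC_iv,0→∞ = 200.09 + 13.824 = 213.914 mg/L·h
Trapezoidal AUC_0→6 (oral suspension):
  [0→1]: (0.00+15.96)/2 × 1 = 7.98
  [1→2]: (15.96+12.74)/2 × 1 = 14.35
  [2→6]: (12.74+3.32)/2 × 4 = 32.12
  Sum = 54.45 mg/L·h
oral suspension tail: 3.32/0.34 = 9.765; AUC_ev,0→∞ = 54.45 + 9.765 = 64.215 mg/L·h
F = (AUC_ev/D_ev)/(AUC_iv/D_iv) = (64.215/400)/(213.914/200) = 0.1605375/1.06957 = 0.1501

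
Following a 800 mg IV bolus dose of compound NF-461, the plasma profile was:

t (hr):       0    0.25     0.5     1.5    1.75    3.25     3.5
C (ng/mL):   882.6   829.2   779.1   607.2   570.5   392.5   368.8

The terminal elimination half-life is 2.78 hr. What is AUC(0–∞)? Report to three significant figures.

Trapezoidal AUC_0→3.5:
  [0→0.25]: (882.6+829.2)/2 × 0.25 = 213.975
  [0.25→0.5]: (829.2+779.1)/2 × 0.25 = 201.0375
  [0.5→1.5]: (779.1+607.2)/2 × 1 = 693.15
  [1.5→1.75]: (607.2+570.5)/2 × 0.25 = 147.2125
  [1.75→3.25]: (570.5+392.5)/2 × 1.5 = 722.25
  [3.25→3.5]: (392.5+368.8)/2 × 0.25 = 95.1625
  Sum = 2072.7875 ng/mL·hr
k_e = ln2 / t½ = 0.693147 / 2.78 = 0.2493 hr^-1
Extrapolated tail: C_last / k_e = 368.8 / 0.2493 = 1479.342
AUC_0→∞ = 2072.7875 + 1479.342 = 3552.1295 ng/mL·hr

AUC = 3550 ng/mL·hr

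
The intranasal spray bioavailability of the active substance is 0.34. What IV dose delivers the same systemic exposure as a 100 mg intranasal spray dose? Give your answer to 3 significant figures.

D_iv = 34.0 mg

Systemic exposure from an extravascular dose = F × D_ev, so the equivalent IV dose is F × D_ev.
D_iv = F × D_ev = 0.34 × 100 = 34 mg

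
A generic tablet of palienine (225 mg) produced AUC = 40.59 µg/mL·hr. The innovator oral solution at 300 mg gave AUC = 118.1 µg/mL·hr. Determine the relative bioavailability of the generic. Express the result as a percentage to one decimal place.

F_rel = (AUC_test/D_test) / (AUC_ref/D_ref)
      = (40.59/225) / (118.1/300)
      = 0.1804 / 0.393667 = 0.4583 = 45.83%

F_rel = 45.8%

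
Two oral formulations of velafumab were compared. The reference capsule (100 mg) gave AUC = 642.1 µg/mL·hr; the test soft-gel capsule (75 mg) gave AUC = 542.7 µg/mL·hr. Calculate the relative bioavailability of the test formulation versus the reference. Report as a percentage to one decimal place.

F_rel = (AUC_test/D_test) / (AUC_ref/D_ref)
      = (542.7/75) / (642.1/100)
      = 7.236 / 6.421 = 1.1269 = 112.69%

F_rel = 112.7%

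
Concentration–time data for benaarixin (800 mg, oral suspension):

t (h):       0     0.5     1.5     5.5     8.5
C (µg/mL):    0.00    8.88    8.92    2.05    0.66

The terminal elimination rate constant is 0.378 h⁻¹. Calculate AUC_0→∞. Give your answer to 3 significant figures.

AUC = 38.9 µg/mL·h

Trapezoidal AUC_0→8.5:
  [0→0.5]: (0.00+8.88)/2 × 0.5 = 2.22
  [0.5→1.5]: (8.88+8.92)/2 × 1 = 8.9
  [1.5→5.5]: (8.92+2.05)/2 × 4 = 21.94
  [5.5→8.5]: (2.05+0.66)/2 × 3 = 4.065
  Sum = 37.125 µg/mL·h
Extrapolated tail: C_last / k_e = 0.66 / 0.378 = 1.746
AUC_0→∞ = 37.125 + 1.746 = 38.871 µg/mL·h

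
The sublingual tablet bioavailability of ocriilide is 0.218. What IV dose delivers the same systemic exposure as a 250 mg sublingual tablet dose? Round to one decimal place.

Systemic exposure from an extravascular dose = F × D_ev, so the equivalent IV dose is F × D_ev.
D_iv = F × D_ev = 0.218 × 250 = 54.5 mg

D_iv = 54.5 mg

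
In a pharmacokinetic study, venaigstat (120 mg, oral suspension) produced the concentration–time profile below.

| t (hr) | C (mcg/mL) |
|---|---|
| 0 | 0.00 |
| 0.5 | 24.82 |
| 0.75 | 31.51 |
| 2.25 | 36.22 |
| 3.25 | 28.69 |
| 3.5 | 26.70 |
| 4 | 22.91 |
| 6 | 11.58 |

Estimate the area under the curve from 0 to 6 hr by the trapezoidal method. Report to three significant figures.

AUC = 150 mcg/mL·hr

Trapezoidal AUC_0→6:
  [0→0.5]: (0.00+24.82)/2 × 0.5 = 6.205
  [0.5→0.75]: (24.82+31.51)/2 × 0.25 = 7.04125
  [0.75→2.25]: (31.51+36.22)/2 × 1.5 = 50.7975
  [2.25→3.25]: (36.22+28.69)/2 × 1 = 32.455
  [3.25→3.5]: (28.69+26.70)/2 × 0.25 = 6.92375
  [3.5→4]: (26.70+22.91)/2 × 0.5 = 12.4025
  [4→6]: (22.91+11.58)/2 × 2 = 34.49
  Sum = 150.315 mcg/mL·hr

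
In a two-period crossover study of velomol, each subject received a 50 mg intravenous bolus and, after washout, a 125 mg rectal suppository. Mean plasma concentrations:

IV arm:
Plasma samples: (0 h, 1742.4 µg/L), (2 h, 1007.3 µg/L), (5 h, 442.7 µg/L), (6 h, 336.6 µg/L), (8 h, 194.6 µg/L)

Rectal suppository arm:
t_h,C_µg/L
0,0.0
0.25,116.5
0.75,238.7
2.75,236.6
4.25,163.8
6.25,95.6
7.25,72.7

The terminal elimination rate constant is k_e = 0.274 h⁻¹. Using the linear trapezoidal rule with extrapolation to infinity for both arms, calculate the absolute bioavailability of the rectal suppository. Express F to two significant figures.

F = 0.091

Trapezoidal AUC_0→8 (IV):
  [0→2]: (1742.4+1007.3)/2 × 2 = 2749.7
  [2→5]: (1007.3+442.7)/2 × 3 = 2175.0
  [5→6]: (442.7+336.6)/2 × 1 = 389.65
  [6→8]: (336.6+194.6)/2 × 2 = 531.2
  Sum = 5845.55 µg/L·h
IV tail: 194.6/0.274 = 710.219; AUC_iv,0→∞ = 5845.55 + 710.219 = 6555.769 µg/L·h
Trapezoidal AUC_0→7.25 (rectal suppository):
  [0→0.25]: (0.0+116.5)/2 × 0.25 = 14.5625
  [0.25→0.75]: (116.5+238.7)/2 × 0.5 = 88.8
  [0.75→2.75]: (238.7+236.6)/2 × 2 = 475.3
  [2.75→4.25]: (236.6+163.8)/2 × 1.5 = 300.3
  [4.25→6.25]: (163.8+95.6)/2 × 2 = 259.4
  [6.25→7.25]: (95.6+72.7)/2 × 1 = 84.15
  Sum = 1222.5125 µg/L·h
rectal suppository tail: 72.7/0.274 = 265.328; AUC_ev,0→∞ = 1222.5125 + 265.328 = 1487.8405 µg/L·h
F = (AUC_ev/D_ev)/(AUC_iv/D_iv) = (1487.8405/125)/(6555.769/50) = 11.902724/131.11538 = 0.0908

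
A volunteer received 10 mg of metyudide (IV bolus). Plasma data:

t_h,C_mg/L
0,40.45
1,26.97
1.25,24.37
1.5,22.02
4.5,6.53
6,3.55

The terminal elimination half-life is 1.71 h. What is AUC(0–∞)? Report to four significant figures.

Trapezoidal AUC_0→6:
  [0→1]: (40.45+26.97)/2 × 1 = 33.71
  [1→1.25]: (26.97+24.37)/2 × 0.25 = 6.4175
  [1.25→1.5]: (24.37+22.02)/2 × 0.25 = 5.79875
  [1.5→4.5]: (22.02+6.53)/2 × 3 = 42.825
  [4.5→6]: (6.53+3.55)/2 × 1.5 = 7.56
  Sum = 96.31125 mg/L·h
k_e = ln2 / t½ = 0.693147 / 1.71 = 0.4053 h^-1
Extrapolated tail: C_last / k_e = 3.55 / 0.4053 = 8.759
AUC_0→∞ = 96.31125 + 8.759 = 105.07025 mg/L·h

AUC = 105.1 mg/L·h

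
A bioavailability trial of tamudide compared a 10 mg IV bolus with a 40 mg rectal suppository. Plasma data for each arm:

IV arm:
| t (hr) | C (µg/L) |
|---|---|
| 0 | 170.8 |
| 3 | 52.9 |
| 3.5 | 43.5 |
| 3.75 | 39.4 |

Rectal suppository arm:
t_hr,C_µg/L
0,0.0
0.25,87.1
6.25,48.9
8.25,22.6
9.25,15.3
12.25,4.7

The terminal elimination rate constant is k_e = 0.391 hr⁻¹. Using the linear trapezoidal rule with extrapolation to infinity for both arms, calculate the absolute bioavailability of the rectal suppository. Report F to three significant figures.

Trapezoidal AUC_0→3.75 (IV):
  [0→3]: (170.8+52.9)/2 × 3 = 335.55
  [3→3.5]: (52.9+43.5)/2 × 0.5 = 24.1
  [3.5→3.75]: (43.5+39.4)/2 × 0.25 = 10.3625
  Sum = 370.0125 µg/L·hr
IV tail: 39.4/0.391 = 100.767; AUC_iv,0→∞ = 370.0125 + 100.767 = 470.7795 µg/L·hr
Trapezoidal AUC_0→12.25 (rectal suppository):
  [0→0.25]: (0.0+87.1)/2 × 0.25 = 10.8875
  [0.25→6.25]: (87.1+48.9)/2 × 6 = 408.0
  [6.25→8.25]: (48.9+22.6)/2 × 2 = 71.5
  [8.25→9.25]: (22.6+15.3)/2 × 1 = 18.95
  [9.25→12.25]: (15.3+4.7)/2 × 3 = 30.0
  Sum = 539.3375 µg/L·hr
rectal suppository tail: 4.7/0.391 = 12.020; AUC_ev,0→∞ = 539.3375 + 12.020 = 551.3575 µg/L·hr
F = (AUC_ev/D_ev)/(AUC_iv/D_iv) = (551.3575/40)/(470.7795/10) = 13.7839/47.07795 = 0.2928

F = 0.293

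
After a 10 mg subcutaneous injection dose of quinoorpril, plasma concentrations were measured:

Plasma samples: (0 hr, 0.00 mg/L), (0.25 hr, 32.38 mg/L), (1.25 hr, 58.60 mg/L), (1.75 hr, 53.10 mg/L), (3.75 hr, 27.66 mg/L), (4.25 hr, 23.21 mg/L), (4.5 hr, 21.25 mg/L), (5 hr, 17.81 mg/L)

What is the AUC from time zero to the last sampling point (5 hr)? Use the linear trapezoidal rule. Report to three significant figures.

Trapezoidal AUC_0→5:
  [0→0.25]: (0.00+32.38)/2 × 0.25 = 4.0475
  [0.25→1.25]: (32.38+58.60)/2 × 1 = 45.49
  [1.25→1.75]: (58.60+53.10)/2 × 0.5 = 27.925
  [1.75→3.75]: (53.10+27.66)/2 × 2 = 80.76
  [3.75→4.25]: (27.66+23.21)/2 × 0.5 = 12.7175
  [4.25→4.5]: (23.21+21.25)/2 × 0.25 = 5.5575
  [4.5→5]: (21.25+17.81)/2 × 0.5 = 9.765
  Sum = 186.2625 mg/L·hr

AUC = 186 mg/L·hr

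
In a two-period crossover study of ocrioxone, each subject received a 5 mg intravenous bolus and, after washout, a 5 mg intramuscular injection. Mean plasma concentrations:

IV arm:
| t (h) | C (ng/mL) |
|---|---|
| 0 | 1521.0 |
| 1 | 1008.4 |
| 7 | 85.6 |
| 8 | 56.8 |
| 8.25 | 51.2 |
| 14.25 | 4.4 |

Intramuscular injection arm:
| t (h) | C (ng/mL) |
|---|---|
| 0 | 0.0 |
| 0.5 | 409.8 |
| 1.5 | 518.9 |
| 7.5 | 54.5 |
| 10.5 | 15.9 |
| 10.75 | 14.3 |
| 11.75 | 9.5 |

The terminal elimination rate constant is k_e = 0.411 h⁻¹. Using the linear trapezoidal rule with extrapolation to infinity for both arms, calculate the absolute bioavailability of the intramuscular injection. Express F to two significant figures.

Trapezoidal AUC_0→14.25 (IV):
  [0→1]: (1521.0+1008.4)/2 × 1 = 1264.7
  [1→7]: (1008.4+85.6)/2 × 6 = 3282.0
  [7→8]: (85.6+56.8)/2 × 1 = 71.2
  [8→8.25]: (56.8+51.2)/2 × 0.25 = 13.5
  [8.25→14.25]: (51.2+4.4)/2 × 6 = 166.8
  Sum = 4798.2 ng/mL·h
IV tail: 4.4/0.411 = 10.706; AUC_iv,0→∞ = 4798.2 + 10.706 = 4808.906 ng/mL·h
Trapezoidal AUC_0→11.75 (intramuscular injection):
  [0→0.5]: (0.0+409.8)/2 × 0.5 = 102.45
  [0.5→1.5]: (409.8+518.9)/2 × 1 = 464.35
  [1.5→7.5]: (518.9+54.5)/2 × 6 = 1720.2
  [7.5→10.5]: (54.5+15.9)/2 × 3 = 105.6
  [10.5→10.75]: (15.9+14.3)/2 × 0.25 = 3.775
  [10.75→11.75]: (14.3+9.5)/2 × 1 = 11.9
  Sum = 2408.275 ng/mL·h
intramuscular injection tail: 9.5/0.411 = 23.114; AUC_ev,0→∞ = 2408.275 + 23.114 = 2431.389 ng/mL·h
F = (AUC_ev/D_ev)/(AUC_iv/D_iv) = (2431.389/5)/(4808.906/5) = 486.2778/961.7812 = 0.5056

F = 0.51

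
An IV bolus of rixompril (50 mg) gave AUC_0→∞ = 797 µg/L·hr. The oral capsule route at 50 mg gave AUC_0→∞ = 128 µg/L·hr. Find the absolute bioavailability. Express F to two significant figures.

F = 0.16

F = (AUC_ev / D_ev) / (AUC_iv / D_iv)
  = (128/50) / (797/50)
  = 2.56 / 15.94 = 0.1606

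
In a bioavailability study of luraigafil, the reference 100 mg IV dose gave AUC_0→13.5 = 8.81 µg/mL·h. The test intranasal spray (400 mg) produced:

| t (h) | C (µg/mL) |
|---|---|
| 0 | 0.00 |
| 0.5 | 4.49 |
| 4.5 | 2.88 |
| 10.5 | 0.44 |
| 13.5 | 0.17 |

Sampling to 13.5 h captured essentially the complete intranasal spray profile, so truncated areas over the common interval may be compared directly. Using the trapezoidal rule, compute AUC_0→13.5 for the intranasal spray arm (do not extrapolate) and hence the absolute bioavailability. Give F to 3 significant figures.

Trapezoidal AUC_0→13.5 (intranasal spray):
  [0→0.5]: (0.00+4.49)/2 × 0.5 = 1.1225
  [0.5→4.5]: (4.49+2.88)/2 × 4 = 14.74
  [4.5→10.5]: (2.88+0.44)/2 × 6 = 9.96
  [10.5→13.5]: (0.44+0.17)/2 × 3 = 0.915
  Sum = 26.7375 µg/mL·h
F = (AUC_ev/D_ev)/(AUC_iv/D_iv) = (26.7375/400)/(8.81/100) = 0.06684375/0.0881 = 0.7587

F = 0.759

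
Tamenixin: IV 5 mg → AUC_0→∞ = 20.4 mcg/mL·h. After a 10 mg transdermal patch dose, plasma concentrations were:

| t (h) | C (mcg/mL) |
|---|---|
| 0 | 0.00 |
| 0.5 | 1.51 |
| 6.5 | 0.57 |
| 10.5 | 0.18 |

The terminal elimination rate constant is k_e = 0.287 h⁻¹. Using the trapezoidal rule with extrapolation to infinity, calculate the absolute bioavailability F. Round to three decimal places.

F = 0.214

Trapezoidal AUC_0→10.5 (transdermal patch):
  [0→0.5]: (0.00+1.51)/2 × 0.5 = 0.3775
  [0.5→6.5]: (1.51+0.57)/2 × 6 = 6.24
  [6.5→10.5]: (0.57+0.18)/2 × 4 = 1.5
  Sum = 8.1175 mcg/mL·h
Tail: C_last/k_e = 0.18/0.287 = 0.627
AUC_0→∞ (transdermal patch) = 8.1175 + 0.627 = 8.7445 mcg/mL·h
F = (AUC_ev/D_ev)/(AUC_iv/D_iv) = (8.7445/10)/(20.4/5) = 0.87445/4.08 = 0.2143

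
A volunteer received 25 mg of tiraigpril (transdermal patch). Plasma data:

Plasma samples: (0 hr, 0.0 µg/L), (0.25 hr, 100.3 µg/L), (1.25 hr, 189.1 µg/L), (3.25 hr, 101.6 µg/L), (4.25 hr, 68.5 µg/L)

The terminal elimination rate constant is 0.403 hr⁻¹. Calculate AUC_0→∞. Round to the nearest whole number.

Trapezoidal AUC_0→4.25:
  [0→0.25]: (0.0+100.3)/2 × 0.25 = 12.5375
  [0.25→1.25]: (100.3+189.1)/2 × 1 = 144.7
  [1.25→3.25]: (189.1+101.6)/2 × 2 = 290.7
  [3.25→4.25]: (101.6+68.5)/2 × 1 = 85.05
  Sum = 532.9875 µg/L·hr
Extrapolated tail: C_last / k_e = 68.5 / 0.403 = 169.975
AUC_0→∞ = 532.9875 + 169.975 = 702.9625 µg/L·hr

AUC = 703 µg/L·hr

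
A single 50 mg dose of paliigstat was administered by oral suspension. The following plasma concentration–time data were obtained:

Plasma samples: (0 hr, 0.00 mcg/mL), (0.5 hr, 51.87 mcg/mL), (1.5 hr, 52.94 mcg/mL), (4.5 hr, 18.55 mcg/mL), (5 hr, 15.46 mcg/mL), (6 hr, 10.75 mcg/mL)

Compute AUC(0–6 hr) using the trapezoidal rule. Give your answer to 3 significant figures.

AUC = 194 mcg/mL·hr

Trapezoidal AUC_0→6:
  [0→0.5]: (0.00+51.87)/2 × 0.5 = 12.9675
  [0.5→1.5]: (51.87+52.94)/2 × 1 = 52.405
  [1.5→4.5]: (52.94+18.55)/2 × 3 = 107.235
  [4.5→5]: (18.55+15.46)/2 × 0.5 = 8.5025
  [5→6]: (15.46+10.75)/2 × 1 = 13.105
  Sum = 194.215 mcg/mL·hr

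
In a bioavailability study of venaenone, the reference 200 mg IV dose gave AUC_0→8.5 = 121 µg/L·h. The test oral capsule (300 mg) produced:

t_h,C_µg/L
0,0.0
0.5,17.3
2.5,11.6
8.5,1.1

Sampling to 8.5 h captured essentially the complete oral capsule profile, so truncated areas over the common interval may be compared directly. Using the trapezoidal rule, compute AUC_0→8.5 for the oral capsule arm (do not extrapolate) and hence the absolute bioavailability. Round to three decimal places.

F = 0.393

Trapezoidal AUC_0→8.5 (oral capsule):
  [0→0.5]: (0.0+17.3)/2 × 0.5 = 4.325
  [0.5→2.5]: (17.3+11.6)/2 × 2 = 28.9
  [2.5→8.5]: (11.6+1.1)/2 × 6 = 38.1
  Sum = 71.325 µg/L·h
F = (AUC_ev/D_ev)/(AUC_iv/D_iv) = (71.325/300)/(121/200) = 0.23775/0.605 = 0.3930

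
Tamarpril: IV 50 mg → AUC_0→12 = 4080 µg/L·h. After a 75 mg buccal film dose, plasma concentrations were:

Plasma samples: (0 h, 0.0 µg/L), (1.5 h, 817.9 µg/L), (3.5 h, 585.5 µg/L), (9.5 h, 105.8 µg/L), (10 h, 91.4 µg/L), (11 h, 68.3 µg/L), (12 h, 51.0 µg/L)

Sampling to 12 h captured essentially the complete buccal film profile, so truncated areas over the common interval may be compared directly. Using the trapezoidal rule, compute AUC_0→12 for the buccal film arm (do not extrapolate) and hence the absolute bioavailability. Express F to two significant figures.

F = 0.70

Trapezoidal AUC_0→12 (buccal film):
  [0→1.5]: (0.0+817.9)/2 × 1.5 = 613.425
  [1.5→3.5]: (817.9+585.5)/2 × 2 = 1403.4
  [3.5→9.5]: (585.5+105.8)/2 × 6 = 2073.9
  [9.5→10]: (105.8+91.4)/2 × 0.5 = 49.3
  [10→11]: (91.4+68.3)/2 × 1 = 79.85
  [11→12]: (68.3+51.0)/2 × 1 = 59.65
  Sum = 4279.525 µg/L·h
F = (AUC_ev/D_ev)/(AUC_iv/D_iv) = (4279.525/75)/(4080/50) = 57.0603/81.6 = 0.6993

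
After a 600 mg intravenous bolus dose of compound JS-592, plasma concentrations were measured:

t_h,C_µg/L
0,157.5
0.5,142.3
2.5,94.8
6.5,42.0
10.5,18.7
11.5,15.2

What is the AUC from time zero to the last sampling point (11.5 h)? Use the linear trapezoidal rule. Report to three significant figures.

Trapezoidal AUC_0→11.5:
  [0→0.5]: (157.5+142.3)/2 × 0.5 = 74.95
  [0.5→2.5]: (142.3+94.8)/2 × 2 = 237.1
  [2.5→6.5]: (94.8+42.0)/2 × 4 = 273.6
  [6.5→10.5]: (42.0+18.7)/2 × 4 = 121.4
  [10.5→11.5]: (18.7+15.2)/2 × 1 = 16.95
  Sum = 724.0 µg/L·h

AUC = 724 µg/L·h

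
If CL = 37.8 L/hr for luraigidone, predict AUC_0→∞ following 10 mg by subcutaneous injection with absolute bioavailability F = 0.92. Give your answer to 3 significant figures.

AUC = 0.243 mg/L·hr

AUC_0→∞ = F × Dose / CL
        = 0.92 × 10 / 37.8 = 0.243386 mg/L·hr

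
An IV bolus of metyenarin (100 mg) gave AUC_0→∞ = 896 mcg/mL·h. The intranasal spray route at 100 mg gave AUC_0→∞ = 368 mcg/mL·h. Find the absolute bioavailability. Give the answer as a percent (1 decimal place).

F = 41.1%

F = (AUC_ev / D_ev) / (AUC_iv / D_iv)
  = (368/100) / (896/100)
  = 3.68 / 8.96 = 0.4107
  = 41.07%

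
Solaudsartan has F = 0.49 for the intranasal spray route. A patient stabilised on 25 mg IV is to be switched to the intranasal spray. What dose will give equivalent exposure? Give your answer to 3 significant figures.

D_intranasal = 51.0 mg

For equal systemic exposure: F × D_ev = D_iv
D_ev = D_iv / F = 25 / 0.49 = 51.0204 mg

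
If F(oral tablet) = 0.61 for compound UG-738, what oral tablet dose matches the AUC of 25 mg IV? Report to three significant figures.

For equal systemic exposure: F × D_ev = D_iv
D_ev = D_iv / F = 25 / 0.61 = 40.9836 mg

D_oral = 41.0 mg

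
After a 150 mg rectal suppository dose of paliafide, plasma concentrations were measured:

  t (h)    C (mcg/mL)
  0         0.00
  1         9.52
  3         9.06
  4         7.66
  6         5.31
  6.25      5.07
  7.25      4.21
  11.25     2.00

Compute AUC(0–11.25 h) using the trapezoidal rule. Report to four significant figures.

AUC = 63.03 mcg/mL·h

Trapezoidal AUC_0→11.25:
  [0→1]: (0.00+9.52)/2 × 1 = 4.76
  [1→3]: (9.52+9.06)/2 × 2 = 18.58
  [3→4]: (9.06+7.66)/2 × 1 = 8.36
  [4→6]: (7.66+5.31)/2 × 2 = 12.97
  [6→6.25]: (5.31+5.07)/2 × 0.25 = 1.2975
  [6.25→7.25]: (5.07+4.21)/2 × 1 = 4.64
  [7.25→11.25]: (4.21+2.00)/2 × 4 = 12.42
  Sum = 63.0275 mcg/mL·h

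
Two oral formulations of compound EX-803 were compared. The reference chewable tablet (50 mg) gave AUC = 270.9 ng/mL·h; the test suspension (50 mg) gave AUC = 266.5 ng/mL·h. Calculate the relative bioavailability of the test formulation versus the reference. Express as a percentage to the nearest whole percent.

F_rel = (AUC_test/D_test) / (AUC_ref/D_ref)
      = (266.5/50) / (270.9/50)
      = 5.33 / 5.418 = 0.9838 = 98.38%

F_rel = 98%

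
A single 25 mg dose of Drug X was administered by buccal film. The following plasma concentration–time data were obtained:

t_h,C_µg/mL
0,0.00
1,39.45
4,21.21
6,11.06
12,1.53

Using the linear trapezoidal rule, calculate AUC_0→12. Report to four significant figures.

Trapezoidal AUC_0→12:
  [0→1]: (0.00+39.45)/2 × 1 = 19.725
  [1→4]: (39.45+21.21)/2 × 3 = 90.99
  [4→6]: (21.21+11.06)/2 × 2 = 32.27
  [6→12]: (11.06+1.53)/2 × 6 = 37.77
  Sum = 180.755 µg/mL·h

AUC = 180.8 µg/mL·h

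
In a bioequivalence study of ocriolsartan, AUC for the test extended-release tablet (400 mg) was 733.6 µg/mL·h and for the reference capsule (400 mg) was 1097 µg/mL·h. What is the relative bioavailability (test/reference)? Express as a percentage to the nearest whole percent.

F_rel = (AUC_test/D_test) / (AUC_ref/D_ref)
      = (733.6/400) / (1097/400)
      = 1.834 / 2.7425 = 0.6687 = 66.87%

F_rel = 67%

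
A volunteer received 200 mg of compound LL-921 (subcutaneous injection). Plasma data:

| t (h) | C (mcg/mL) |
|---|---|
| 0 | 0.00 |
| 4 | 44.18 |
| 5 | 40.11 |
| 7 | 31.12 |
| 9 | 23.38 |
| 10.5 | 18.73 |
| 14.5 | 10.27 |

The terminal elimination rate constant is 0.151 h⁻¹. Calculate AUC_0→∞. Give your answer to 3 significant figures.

Trapezoidal AUC_0→14.5:
  [0→4]: (0.00+44.18)/2 × 4 = 88.36
  [4→5]: (44.18+40.11)/2 × 1 = 42.145
  [5→7]: (40.11+31.12)/2 × 2 = 71.23
  [7→9]: (31.12+23.38)/2 × 2 = 54.5
  [9→10.5]: (23.38+18.73)/2 × 1.5 = 31.5825
  [10.5→14.5]: (18.73+10.27)/2 × 4 = 58.0
  Sum = 345.8175 mcg/mL·h
Extrapolated tail: C_last / k_e = 10.27 / 0.151 = 68.013
AUC_0→∞ = 345.8175 + 68.013 = 413.8305 mcg/mL·h

AUC = 414 mcg/mL·h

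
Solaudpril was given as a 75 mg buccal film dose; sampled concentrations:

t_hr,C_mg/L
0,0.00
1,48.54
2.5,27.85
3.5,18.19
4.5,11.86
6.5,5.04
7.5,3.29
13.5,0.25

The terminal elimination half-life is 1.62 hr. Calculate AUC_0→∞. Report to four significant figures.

AUC = 151.9 mg/L·hr

Trapezoidal AUC_0→13.5:
  [0→1]: (0.00+48.54)/2 × 1 = 24.27
  [1→2.5]: (48.54+27.85)/2 × 1.5 = 57.2925
  [2.5→3.5]: (27.85+18.19)/2 × 1 = 23.02
  [3.5→4.5]: (18.19+11.86)/2 × 1 = 15.025
  [4.5→6.5]: (11.86+5.04)/2 × 2 = 16.9
  [6.5→7.5]: (5.04+3.29)/2 × 1 = 4.165
  [7.5→13.5]: (3.29+0.25)/2 × 6 = 10.62
  Sum = 151.2925 mg/L·hr
k_e = ln2 / t½ = 0.693147 / 1.62 = 0.4279 hr^-1
Extrapolated tail: C_last / k_e = 0.25 / 0.4279 = 0.584
AUC_0→∞ = 151.2925 + 0.584 = 151.8765 mg/L·hr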